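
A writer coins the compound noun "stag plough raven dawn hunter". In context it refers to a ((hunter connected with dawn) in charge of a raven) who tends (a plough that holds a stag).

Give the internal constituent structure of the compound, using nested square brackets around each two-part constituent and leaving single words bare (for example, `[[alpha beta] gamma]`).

[[stag plough] [raven [dawn hunter]]]

At the top level: head "hunter" (specifically "raven dawn hunter"); modifier "stag plough".
"stag plough" → head "plough", modifier "stag".
"raven dawn hunter" → head "hunter" (specifically "dawn hunter"), modifier "raven".
"dawn hunter" → head "hunter", modifier "dawn".
Putting it together: [[stag plough] [raven [dawn hunter]]].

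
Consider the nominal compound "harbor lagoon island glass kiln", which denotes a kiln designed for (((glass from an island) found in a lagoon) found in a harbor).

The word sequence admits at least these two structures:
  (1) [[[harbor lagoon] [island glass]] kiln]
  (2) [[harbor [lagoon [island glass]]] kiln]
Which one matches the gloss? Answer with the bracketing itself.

The paraphrase's head is the "kiln" part ("kiln"); its modifier is "harbor lagoon island glass".
That top-level split, carried through the inner groups, gives [[harbor [lagoon [island glass]]] kiln].

[[harbor [lagoon [island glass]]] kiln]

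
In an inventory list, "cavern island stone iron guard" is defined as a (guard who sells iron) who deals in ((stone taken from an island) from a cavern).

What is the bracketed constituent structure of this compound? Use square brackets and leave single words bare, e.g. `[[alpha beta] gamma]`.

[[cavern [island stone]] [iron guard]]

Whole compound: head "guard" (specifically "iron guard"), modifier "cavern island stone".
Inside "cavern island stone": head "stone" (specifically "island stone"), modifier "cavern".
Inside "island stone": head "stone", modifier "island".
Inside "iron guard": head "guard", modifier "iron".
So the structure is [[cavern [island stone]] [iron guard]].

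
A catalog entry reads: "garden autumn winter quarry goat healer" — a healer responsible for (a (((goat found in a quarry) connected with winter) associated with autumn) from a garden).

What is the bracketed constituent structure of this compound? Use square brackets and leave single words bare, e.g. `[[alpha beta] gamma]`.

Whole compound: head "healer", modifier "garden autumn winter quarry goat".
"garden autumn winter quarry goat" → head "goat" (specifically "autumn winter quarry goat"), modifier "garden".
"autumn winter quarry goat" → head "goat" (specifically "winter quarry goat"), modifier "autumn".
"winter quarry goat" → head "goat" (specifically "quarry goat"), modifier "winter".
"quarry goat" → head "goat", modifier "quarry".
So the structure is [[garden [autumn [winter [quarry goat]]]] healer].

[[garden [autumn [winter [quarry goat]]]] healer]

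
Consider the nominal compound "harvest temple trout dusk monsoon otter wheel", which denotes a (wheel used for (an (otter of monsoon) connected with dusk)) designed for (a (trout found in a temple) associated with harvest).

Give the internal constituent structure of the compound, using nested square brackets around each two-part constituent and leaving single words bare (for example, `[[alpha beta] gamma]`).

[[harvest [temple trout]] [[dusk [monsoon otter]] wheel]]

Overall it is a kind of wheel (specifically "dusk monsoon otter wheel"); the modifier is "harvest temple trout".
"harvest temple trout" → head "trout" (specifically "temple trout"), modifier "harvest".
"temple trout" → head "trout", modifier "temple".
"dusk monsoon otter wheel" → head "wheel", modifier "dusk monsoon otter".
"dusk monsoon otter" → head "otter" (specifically "monsoon otter"), modifier "dusk".
"monsoon otter" → head "otter", modifier "monsoon".
Putting it together: [[harvest [temple trout]] [[dusk [monsoon otter]] wheel]].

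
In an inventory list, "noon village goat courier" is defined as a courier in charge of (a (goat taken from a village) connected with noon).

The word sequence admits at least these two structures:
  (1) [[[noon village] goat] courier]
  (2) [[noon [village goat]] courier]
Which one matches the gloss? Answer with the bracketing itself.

The paraphrase's head is the "courier" part ("courier"); its modifier is "noon village goat".
That top-level split, carried through the inner groups, gives [[noon [village goat]] courier].

[[noon [village goat]] courier]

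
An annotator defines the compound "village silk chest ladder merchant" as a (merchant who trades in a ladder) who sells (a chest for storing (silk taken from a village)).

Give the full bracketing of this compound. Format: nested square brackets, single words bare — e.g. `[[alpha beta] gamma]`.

[[[village silk] chest] [ladder merchant]]

The outermost head in the paraphrase is "merchant" (specifically "ladder merchant"), modified by "village silk chest".
"village silk chest" → head "chest", modifier "village silk".
"village silk" → head "silk", modifier "village".
"ladder merchant" → head "merchant", modifier "ladder".
Assembled: [[[village silk] chest] [ladder merchant]].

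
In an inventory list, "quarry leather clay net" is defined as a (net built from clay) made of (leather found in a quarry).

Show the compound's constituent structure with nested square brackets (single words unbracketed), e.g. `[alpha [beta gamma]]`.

[[quarry leather] [clay net]]

At the top level: head "net" (specifically "clay net"); modifier "quarry leather".
Inside "quarry leather": head "leather", modifier "quarry".
Inside "clay net": head "net", modifier "clay".
Putting it together: [[quarry leather] [clay net]].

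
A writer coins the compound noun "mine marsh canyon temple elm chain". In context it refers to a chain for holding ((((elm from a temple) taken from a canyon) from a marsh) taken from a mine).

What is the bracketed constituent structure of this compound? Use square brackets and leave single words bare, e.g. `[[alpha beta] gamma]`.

[[mine [marsh [canyon [temple elm]]]] chain]

At the top level: head "chain"; modifier "mine marsh canyon temple elm".
"mine marsh canyon temple elm" → head "elm" (specifically "marsh canyon temple elm"), modifier "mine".
"marsh canyon temple elm" → head "elm" (specifically "canyon temple elm"), modifier "marsh".
"canyon temple elm" → head "elm" (specifically "temple elm"), modifier "canyon".
"temple elm" → head "elm", modifier "temple".
Putting it together: [[mine [marsh [canyon [temple elm]]]] chain].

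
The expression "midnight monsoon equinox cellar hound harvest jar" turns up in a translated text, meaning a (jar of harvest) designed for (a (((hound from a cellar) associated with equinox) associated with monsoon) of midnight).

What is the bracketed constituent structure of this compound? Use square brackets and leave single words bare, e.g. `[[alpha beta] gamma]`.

[[midnight [monsoon [equinox [cellar hound]]]] [harvest jar]]

The outermost head in the paraphrase is "jar" (specifically "harvest jar"), modified by "midnight monsoon equinox cellar hound".
Inside "midnight monsoon equinox cellar hound": head "hound" (specifically "monsoon equinox cellar hound"), modifier "midnight".
Inside "monsoon equinox cellar hound": head "hound" (specifically "equinox cellar hound"), modifier "monsoon".
Inside "equinox cellar hound": head "hound" (specifically "cellar hound"), modifier "equinox".
Inside "cellar hound": head "hound", modifier "cellar".
Inside "harvest jar": head "jar", modifier "harvest".
So the structure is [[midnight [monsoon [equinox [cellar hound]]]] [harvest jar]].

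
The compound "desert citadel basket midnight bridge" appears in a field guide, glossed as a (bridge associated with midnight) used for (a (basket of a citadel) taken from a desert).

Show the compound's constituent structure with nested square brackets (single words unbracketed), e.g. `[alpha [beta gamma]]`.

Whole compound: head "bridge" (specifically "midnight bridge"), modifier "desert citadel basket".
Within "desert citadel basket", the head is "basket" (specifically "citadel basket") and the modifier is "desert".
Within "citadel basket", the head is "basket" and the modifier is "citadel".
Within "midnight bridge", the head is "bridge" and the modifier is "midnight".
Assembled: [[desert [citadel basket]] [midnight bridge]].

[[desert [citadel basket]] [midnight bridge]]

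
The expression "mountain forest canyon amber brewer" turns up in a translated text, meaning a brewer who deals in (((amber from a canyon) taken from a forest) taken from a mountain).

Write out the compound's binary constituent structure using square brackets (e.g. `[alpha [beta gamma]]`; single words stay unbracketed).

[[mountain [forest [canyon amber]]] brewer]

The outermost head in the paraphrase is "brewer", modified by "mountain forest canyon amber".
Within "mountain forest canyon amber", the head is "amber" (specifically "forest canyon amber") and the modifier is "mountain".
Within "forest canyon amber", the head is "amber" (specifically "canyon amber") and the modifier is "forest".
Within "canyon amber", the head is "amber" and the modifier is "canyon".
So the structure is [[mountain [forest [canyon amber]]] brewer].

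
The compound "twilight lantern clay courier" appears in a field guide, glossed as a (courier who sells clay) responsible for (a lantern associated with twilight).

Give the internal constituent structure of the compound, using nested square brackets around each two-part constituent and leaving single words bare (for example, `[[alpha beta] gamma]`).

[[twilight lantern] [clay courier]]

At the top level: head "courier" (specifically "clay courier"); modifier "twilight lantern".
"twilight lantern" → head "lantern", modifier "twilight".
"clay courier" → head "courier", modifier "clay".
Putting it together: [[twilight lantern] [clay courier]].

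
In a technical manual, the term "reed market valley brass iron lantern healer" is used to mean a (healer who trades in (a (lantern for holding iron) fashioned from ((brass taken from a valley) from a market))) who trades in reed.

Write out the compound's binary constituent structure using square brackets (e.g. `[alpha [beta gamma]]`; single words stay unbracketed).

Whole compound: head "healer" (specifically "market valley brass iron lantern healer"), modifier "reed".
Inside "market valley brass iron lantern healer": head "healer", modifier "market valley brass iron lantern".
Inside "market valley brass iron lantern": head "lantern" (specifically "iron lantern"), modifier "market valley brass".
Inside "market valley brass": head "brass" (specifically "valley brass"), modifier "market".
Inside "valley brass": head "brass", modifier "valley".
Inside "iron lantern": head "lantern", modifier "iron".
Assembled: [reed [[[market [valley brass]] [iron lantern]] healer]].

[reed [[[market [valley brass]] [iron lantern]] healer]]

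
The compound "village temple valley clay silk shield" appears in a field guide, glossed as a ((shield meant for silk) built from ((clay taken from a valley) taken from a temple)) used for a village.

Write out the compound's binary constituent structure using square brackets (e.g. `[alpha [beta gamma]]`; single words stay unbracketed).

The outermost head in the paraphrase is "shield" (specifically "temple valley clay silk shield"), modified by "village".
Inside "temple valley clay silk shield": head "shield" (specifically "silk shield"), modifier "temple valley clay".
Inside "temple valley clay": head "clay" (specifically "valley clay"), modifier "temple".
Inside "valley clay": head "clay", modifier "valley".
Inside "silk shield": head "shield", modifier "silk".
So the structure is [village [[temple [valley clay]] [silk shield]]].

[village [[temple [valley clay]] [silk shield]]]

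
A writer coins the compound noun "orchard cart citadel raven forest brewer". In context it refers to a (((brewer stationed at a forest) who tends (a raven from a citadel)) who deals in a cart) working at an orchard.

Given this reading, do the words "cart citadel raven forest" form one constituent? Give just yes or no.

The top-level split is [orchard] [cart citadel raven forest brewer]; the full structure is [orchard [cart [[citadel raven] [forest brewer]]]].
"cart citadel raven forest" straddles a constituent boundary, so it is not a single unit.

no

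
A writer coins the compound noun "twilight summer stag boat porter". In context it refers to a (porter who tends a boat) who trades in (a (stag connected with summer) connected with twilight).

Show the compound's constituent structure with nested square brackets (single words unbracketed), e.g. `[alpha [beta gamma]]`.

[[twilight [summer stag]] [boat porter]]

Whole compound: head "porter" (specifically "boat porter"), modifier "twilight summer stag".
"twilight summer stag" → head "stag" (specifically "summer stag"), modifier "twilight".
"summer stag" → head "stag", modifier "summer".
"boat porter" → head "porter", modifier "boat".
So the structure is [[twilight [summer stag]] [boat porter]].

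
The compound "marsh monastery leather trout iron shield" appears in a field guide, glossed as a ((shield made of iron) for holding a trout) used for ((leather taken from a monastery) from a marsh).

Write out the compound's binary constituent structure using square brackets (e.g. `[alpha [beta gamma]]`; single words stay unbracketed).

The outermost head in the paraphrase is "shield" (specifically "trout iron shield"), modified by "marsh monastery leather".
Inside "marsh monastery leather": head "leather" (specifically "monastery leather"), modifier "marsh".
Inside "monastery leather": head "leather", modifier "monastery".
Inside "trout iron shield": head "shield" (specifically "iron shield"), modifier "trout".
Inside "iron shield": head "shield", modifier "iron".
Assembled: [[marsh [monastery leather]] [trout [iron shield]]].

[[marsh [monastery leather]] [trout [iron shield]]]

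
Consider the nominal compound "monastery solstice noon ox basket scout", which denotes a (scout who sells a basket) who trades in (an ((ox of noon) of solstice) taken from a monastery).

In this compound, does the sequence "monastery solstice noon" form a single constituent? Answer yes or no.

The top-level split is [monastery solstice noon ox] [basket scout]; the full structure is [[monastery [solstice [noon ox]]] [basket scout]].
"monastery solstice noon" straddles a constituent boundary, so it is not a single unit.

no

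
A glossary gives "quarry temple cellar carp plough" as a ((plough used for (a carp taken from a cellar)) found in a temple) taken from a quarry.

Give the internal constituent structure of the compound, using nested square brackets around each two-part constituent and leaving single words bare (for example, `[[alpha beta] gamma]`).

[quarry [temple [[cellar carp] plough]]]

The outermost head in the paraphrase is "plough" (specifically "temple cellar carp plough"), modified by "quarry".
Within "temple cellar carp plough", the head is "plough" (specifically "cellar carp plough") and the modifier is "temple".
Within "cellar carp plough", the head is "plough" and the modifier is "cellar carp".
Within "cellar carp", the head is "carp" and the modifier is "cellar".
Assembled: [quarry [temple [[cellar carp] plough]]].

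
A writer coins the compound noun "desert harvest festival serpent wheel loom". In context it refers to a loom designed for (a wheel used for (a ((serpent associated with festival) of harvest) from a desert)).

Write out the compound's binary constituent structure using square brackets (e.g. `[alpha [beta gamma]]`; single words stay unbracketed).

Whole compound: head "loom", modifier "desert harvest festival serpent wheel".
Inside "desert harvest festival serpent wheel": head "wheel", modifier "desert harvest festival serpent".
Inside "desert harvest festival serpent": head "serpent" (specifically "harvest festival serpent"), modifier "desert".
Inside "harvest festival serpent": head "serpent" (specifically "festival serpent"), modifier "harvest".
Inside "festival serpent": head "serpent", modifier "festival".
Putting it together: [[[desert [harvest [festival serpent]]] wheel] loom].

[[[desert [harvest [festival serpent]]] wheel] loom]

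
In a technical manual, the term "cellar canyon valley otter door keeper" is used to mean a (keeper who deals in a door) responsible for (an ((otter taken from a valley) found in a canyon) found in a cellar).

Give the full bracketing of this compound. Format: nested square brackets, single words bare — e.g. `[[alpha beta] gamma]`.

[[cellar [canyon [valley otter]]] [door keeper]]

At the top level: head "keeper" (specifically "door keeper"); modifier "cellar canyon valley otter".
Within "cellar canyon valley otter", the head is "otter" (specifically "canyon valley otter") and the modifier is "cellar".
Within "canyon valley otter", the head is "otter" (specifically "valley otter") and the modifier is "canyon".
Within "valley otter", the head is "otter" and the modifier is "valley".
Within "door keeper", the head is "keeper" and the modifier is "door".
Putting it together: [[cellar [canyon [valley otter]]] [door keeper]].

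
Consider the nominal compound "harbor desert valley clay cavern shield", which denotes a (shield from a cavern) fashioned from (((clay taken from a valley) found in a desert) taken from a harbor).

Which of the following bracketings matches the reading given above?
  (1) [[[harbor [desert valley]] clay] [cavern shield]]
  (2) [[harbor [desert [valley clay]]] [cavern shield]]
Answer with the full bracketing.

[[harbor [desert [valley clay]]] [cavern shield]]

The paraphrase's head is the "shield" part ("cavern shield"); its modifier is "harbor desert valley clay".
That top-level split, carried through the inner groups, gives [[harbor [desert [valley clay]]] [cavern shield]].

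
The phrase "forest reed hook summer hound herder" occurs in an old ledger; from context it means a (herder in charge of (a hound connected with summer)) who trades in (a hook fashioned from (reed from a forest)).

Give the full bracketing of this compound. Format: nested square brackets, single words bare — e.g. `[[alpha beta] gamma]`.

[[[forest reed] hook] [[summer hound] herder]]

The outermost head in the paraphrase is "herder" (specifically "summer hound herder"), modified by "forest reed hook".
Inside "forest reed hook": head "hook", modifier "forest reed".
Inside "forest reed": head "reed", modifier "forest".
Inside "summer hound herder": head "herder", modifier "summer hound".
Inside "summer hound": head "hound", modifier "summer".
So the structure is [[[forest reed] hook] [[summer hound] herder]].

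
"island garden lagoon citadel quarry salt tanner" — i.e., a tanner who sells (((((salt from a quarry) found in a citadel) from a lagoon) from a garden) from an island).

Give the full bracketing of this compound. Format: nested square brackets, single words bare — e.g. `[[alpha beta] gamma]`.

[[island [garden [lagoon [citadel [quarry salt]]]]] tanner]

Overall it is a kind of tanner; the modifier is "island garden lagoon citadel quarry salt".
Within "island garden lagoon citadel quarry salt", the head is "salt" (specifically "garden lagoon citadel quarry salt") and the modifier is "island".
Within "garden lagoon citadel quarry salt", the head is "salt" (specifically "lagoon citadel quarry salt") and the modifier is "garden".
Within "lagoon citadel quarry salt", the head is "salt" (specifically "citadel quarry salt") and the modifier is "lagoon".
Within "citadel quarry salt", the head is "salt" (specifically "quarry salt") and the modifier is "citadel".
Within "quarry salt", the head is "salt" and the modifier is "quarry".
So the structure is [[island [garden [lagoon [citadel [quarry salt]]]]] tanner].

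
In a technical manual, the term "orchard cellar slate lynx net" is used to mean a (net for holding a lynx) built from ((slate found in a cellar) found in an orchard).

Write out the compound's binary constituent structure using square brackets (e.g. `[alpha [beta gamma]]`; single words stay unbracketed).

The outermost head in the paraphrase is "net" (specifically "lynx net"), modified by "orchard cellar slate".
Within "orchard cellar slate", the head is "slate" (specifically "cellar slate") and the modifier is "orchard".
Within "cellar slate", the head is "slate" and the modifier is "cellar".
Within "lynx net", the head is "net" and the modifier is "lynx".
Putting it together: [[orchard [cellar slate]] [lynx net]].

[[orchard [cellar slate]] [lynx net]]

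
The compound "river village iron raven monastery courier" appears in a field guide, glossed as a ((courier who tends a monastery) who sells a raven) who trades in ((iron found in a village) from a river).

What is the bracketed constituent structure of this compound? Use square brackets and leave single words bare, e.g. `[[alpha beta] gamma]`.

[[river [village iron]] [raven [monastery courier]]]

Overall it is a kind of courier (specifically "raven monastery courier"); the modifier is "river village iron".
Inside "river village iron": head "iron" (specifically "village iron"), modifier "river".
Inside "village iron": head "iron", modifier "village".
Inside "raven monastery courier": head "courier" (specifically "monastery courier"), modifier "raven".
Inside "monastery courier": head "courier", modifier "monastery".
Assembled: [[river [village iron]] [raven [monastery courier]]].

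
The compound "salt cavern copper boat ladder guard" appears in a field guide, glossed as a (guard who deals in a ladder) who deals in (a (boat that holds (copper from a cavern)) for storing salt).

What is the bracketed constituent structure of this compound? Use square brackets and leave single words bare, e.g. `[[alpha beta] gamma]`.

The outermost head in the paraphrase is "guard" (specifically "ladder guard"), modified by "salt cavern copper boat".
Inside "salt cavern copper boat": head "boat" (specifically "cavern copper boat"), modifier "salt".
Inside "cavern copper boat": head "boat", modifier "cavern copper".
Inside "cavern copper": head "copper", modifier "cavern".
Inside "ladder guard": head "guard", modifier "ladder".
Putting it together: [[salt [[cavern copper] boat]] [ladder guard]].

[[salt [[cavern copper] boat]] [ladder guard]]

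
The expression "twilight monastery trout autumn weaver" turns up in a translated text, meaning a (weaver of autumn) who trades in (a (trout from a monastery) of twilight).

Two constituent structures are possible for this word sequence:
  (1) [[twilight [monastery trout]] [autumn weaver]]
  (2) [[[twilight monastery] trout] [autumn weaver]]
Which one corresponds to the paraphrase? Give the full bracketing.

The paraphrase's head is the "weaver" part ("autumn weaver"); its modifier is "twilight monastery trout".
That top-level split, carried through the inner groups, gives [[twilight [monastery trout]] [autumn weaver]].

[[twilight [monastery trout]] [autumn weaver]]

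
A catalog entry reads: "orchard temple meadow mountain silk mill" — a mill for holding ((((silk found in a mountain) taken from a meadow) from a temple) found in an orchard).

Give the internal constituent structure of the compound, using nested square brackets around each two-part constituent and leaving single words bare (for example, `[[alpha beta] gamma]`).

The outermost head in the paraphrase is "mill", modified by "orchard temple meadow mountain silk".
"orchard temple meadow mountain silk" → head "silk" (specifically "temple meadow mountain silk"), modifier "orchard".
"temple meadow mountain silk" → head "silk" (specifically "meadow mountain silk"), modifier "temple".
"meadow mountain silk" → head "silk" (specifically "mountain silk"), modifier "meadow".
"mountain silk" → head "silk", modifier "mountain".
Putting it together: [[orchard [temple [meadow [mountain silk]]]] mill].

[[orchard [temple [meadow [mountain silk]]]] mill]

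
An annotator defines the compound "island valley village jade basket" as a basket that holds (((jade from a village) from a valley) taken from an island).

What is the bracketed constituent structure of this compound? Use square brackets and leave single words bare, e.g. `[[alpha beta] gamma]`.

[[island [valley [village jade]]] basket]

The outermost head in the paraphrase is "basket", modified by "island valley village jade".
"island valley village jade" → head "jade" (specifically "valley village jade"), modifier "island".
"valley village jade" → head "jade" (specifically "village jade"), modifier "valley".
"village jade" → head "jade", modifier "village".
So the structure is [[island [valley [village jade]]] basket].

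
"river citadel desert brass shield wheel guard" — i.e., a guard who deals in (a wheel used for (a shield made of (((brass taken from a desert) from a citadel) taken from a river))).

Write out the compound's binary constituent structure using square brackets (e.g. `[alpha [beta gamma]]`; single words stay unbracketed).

At the top level: head "guard"; modifier "river citadel desert brass shield wheel".
Inside "river citadel desert brass shield wheel": head "wheel", modifier "river citadel desert brass shield".
Inside "river citadel desert brass shield": head "shield", modifier "river citadel desert brass".
Inside "river citadel desert brass": head "brass" (specifically "citadel desert brass"), modifier "river".
Inside "citadel desert brass": head "brass" (specifically "desert brass"), modifier "citadel".
Inside "desert brass": head "brass", modifier "desert".
Putting it together: [[[[river [citadel [desert brass]]] shield] wheel] guard].

[[[[river [citadel [desert brass]]] shield] wheel] guard]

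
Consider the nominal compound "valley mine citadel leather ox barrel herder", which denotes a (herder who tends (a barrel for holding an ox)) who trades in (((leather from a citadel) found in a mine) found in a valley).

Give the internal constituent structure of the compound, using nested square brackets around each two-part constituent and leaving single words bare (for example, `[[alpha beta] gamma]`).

[[valley [mine [citadel leather]]] [[ox barrel] herder]]

The outermost head in the paraphrase is "herder" (specifically "ox barrel herder"), modified by "valley mine citadel leather".
"valley mine citadel leather" → head "leather" (specifically "mine citadel leather"), modifier "valley".
"mine citadel leather" → head "leather" (specifically "citadel leather"), modifier "mine".
"citadel leather" → head "leather", modifier "citadel".
"ox barrel herder" → head "herder", modifier "ox barrel".
"ox barrel" → head "barrel", modifier "ox".
Assembled: [[valley [mine [citadel leather]]] [[ox barrel] herder]].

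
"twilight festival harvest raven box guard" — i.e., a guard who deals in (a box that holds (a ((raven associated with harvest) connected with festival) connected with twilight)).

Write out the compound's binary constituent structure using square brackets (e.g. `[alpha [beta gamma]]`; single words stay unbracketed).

[[[twilight [festival [harvest raven]]] box] guard]

Overall it is a kind of guard; the modifier is "twilight festival harvest raven box".
Within "twilight festival harvest raven box", the head is "box" and the modifier is "twilight festival harvest raven".
Within "twilight festival harvest raven", the head is "raven" (specifically "festival harvest raven") and the modifier is "twilight".
Within "festival harvest raven", the head is "raven" (specifically "harvest raven") and the modifier is "festival".
Within "harvest raven", the head is "raven" and the modifier is "harvest".
So the structure is [[[twilight [festival [harvest raven]]] box] guard].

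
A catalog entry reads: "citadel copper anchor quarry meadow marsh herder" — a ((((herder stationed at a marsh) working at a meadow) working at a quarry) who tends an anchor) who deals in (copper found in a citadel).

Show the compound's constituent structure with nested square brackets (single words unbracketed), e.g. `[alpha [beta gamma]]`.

[[citadel copper] [anchor [quarry [meadow [marsh herder]]]]]

Whole compound: head "herder" (specifically "anchor quarry meadow marsh herder"), modifier "citadel copper".
"citadel copper" → head "copper", modifier "citadel".
"anchor quarry meadow marsh herder" → head "herder" (specifically "quarry meadow marsh herder"), modifier "anchor".
"quarry meadow marsh herder" → head "herder" (specifically "meadow marsh herder"), modifier "quarry".
"meadow marsh herder" → head "herder" (specifically "marsh herder"), modifier "meadow".
"marsh herder" → head "herder", modifier "marsh".
So the structure is [[citadel copper] [anchor [quarry [meadow [marsh herder]]]]].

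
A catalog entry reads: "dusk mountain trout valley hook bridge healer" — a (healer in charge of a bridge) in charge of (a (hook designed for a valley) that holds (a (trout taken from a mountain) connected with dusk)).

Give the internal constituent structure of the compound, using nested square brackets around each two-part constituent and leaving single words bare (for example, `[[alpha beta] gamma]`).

[[[dusk [mountain trout]] [valley hook]] [bridge healer]]

Overall it is a kind of healer (specifically "bridge healer"); the modifier is "dusk mountain trout valley hook".
"dusk mountain trout valley hook" → head "hook" (specifically "valley hook"), modifier "dusk mountain trout".
"dusk mountain trout" → head "trout" (specifically "mountain trout"), modifier "dusk".
"mountain trout" → head "trout", modifier "mountain".
"valley hook" → head "hook", modifier "valley".
"bridge healer" → head "healer", modifier "bridge".
So the structure is [[[dusk [mountain trout]] [valley hook]] [bridge healer]].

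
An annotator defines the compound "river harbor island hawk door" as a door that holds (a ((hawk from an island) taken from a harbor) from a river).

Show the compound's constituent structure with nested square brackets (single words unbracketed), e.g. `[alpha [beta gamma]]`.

[[river [harbor [island hawk]]] door]

Overall it is a kind of door; the modifier is "river harbor island hawk".
"river harbor island hawk" → head "hawk" (specifically "harbor island hawk"), modifier "river".
"harbor island hawk" → head "hawk" (specifically "island hawk"), modifier "harbor".
"island hawk" → head "hawk", modifier "island".
Putting it together: [[river [harbor [island hawk]]] door].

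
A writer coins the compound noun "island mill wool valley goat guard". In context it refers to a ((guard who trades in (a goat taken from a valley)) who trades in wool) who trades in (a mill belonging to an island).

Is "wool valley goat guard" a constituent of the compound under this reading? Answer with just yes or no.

yes

The paraphrase groups the words so that "wool valley goat guard" is one unit: it corresponds to a single parenthesized sub-phrase.
The full structure is [[island mill] [wool [[valley goat] guard]]], in which [wool valley goat guard] is a constituent.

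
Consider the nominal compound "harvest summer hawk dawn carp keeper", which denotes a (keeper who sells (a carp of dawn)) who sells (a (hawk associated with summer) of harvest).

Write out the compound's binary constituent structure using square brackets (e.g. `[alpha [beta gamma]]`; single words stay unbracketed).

Whole compound: head "keeper" (specifically "dawn carp keeper"), modifier "harvest summer hawk".
"harvest summer hawk" → head "hawk" (specifically "summer hawk"), modifier "harvest".
"summer hawk" → head "hawk", modifier "summer".
"dawn carp keeper" → head "keeper", modifier "dawn carp".
"dawn carp" → head "carp", modifier "dawn".
Assembled: [[harvest [summer hawk]] [[dawn carp] keeper]].

[[harvest [summer hawk]] [[dawn carp] keeper]]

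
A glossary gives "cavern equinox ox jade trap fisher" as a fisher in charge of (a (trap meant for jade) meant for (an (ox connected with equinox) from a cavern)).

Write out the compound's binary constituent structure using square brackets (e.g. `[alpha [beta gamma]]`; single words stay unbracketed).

Whole compound: head "fisher", modifier "cavern equinox ox jade trap".
Within "cavern equinox ox jade trap", the head is "trap" (specifically "jade trap") and the modifier is "cavern equinox ox".
Within "cavern equinox ox", the head is "ox" (specifically "equinox ox") and the modifier is "cavern".
Within "equinox ox", the head is "ox" and the modifier is "equinox".
Within "jade trap", the head is "trap" and the modifier is "jade".
Assembled: [[[cavern [equinox ox]] [jade trap]] fisher].

[[[cavern [equinox ox]] [jade trap]] fisher]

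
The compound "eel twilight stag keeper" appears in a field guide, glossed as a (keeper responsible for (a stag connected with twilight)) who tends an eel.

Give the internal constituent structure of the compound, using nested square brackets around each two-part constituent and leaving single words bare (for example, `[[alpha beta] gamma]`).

Whole compound: head "keeper" (specifically "twilight stag keeper"), modifier "eel".
Within "twilight stag keeper", the head is "keeper" and the modifier is "twilight stag".
Within "twilight stag", the head is "stag" and the modifier is "twilight".
So the structure is [eel [[twilight stag] keeper]].

[eel [[twilight stag] keeper]]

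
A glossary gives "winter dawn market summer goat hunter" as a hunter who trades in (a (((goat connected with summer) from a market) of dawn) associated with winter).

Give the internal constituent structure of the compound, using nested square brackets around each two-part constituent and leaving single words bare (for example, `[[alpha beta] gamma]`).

[[winter [dawn [market [summer goat]]]] hunter]

At the top level: head "hunter"; modifier "winter dawn market summer goat".
"winter dawn market summer goat" → head "goat" (specifically "dawn market summer goat"), modifier "winter".
"dawn market summer goat" → head "goat" (specifically "market summer goat"), modifier "dawn".
"market summer goat" → head "goat" (specifically "summer goat"), modifier "market".
"summer goat" → head "goat", modifier "summer".
So the structure is [[winter [dawn [market [summer goat]]]] hunter].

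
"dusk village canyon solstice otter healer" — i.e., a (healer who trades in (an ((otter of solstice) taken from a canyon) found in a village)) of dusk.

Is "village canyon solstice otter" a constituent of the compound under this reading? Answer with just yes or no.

The paraphrase groups the words so that "village canyon solstice otter" is one unit: it corresponds to a single parenthesized sub-phrase.
The full structure is [dusk [[village [canyon [solstice otter]]] healer]], in which [village canyon solstice otter] is a constituent.

yes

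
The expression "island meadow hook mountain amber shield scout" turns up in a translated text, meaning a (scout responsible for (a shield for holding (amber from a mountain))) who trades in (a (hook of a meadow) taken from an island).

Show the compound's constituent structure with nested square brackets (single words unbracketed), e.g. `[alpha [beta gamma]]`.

Overall it is a kind of scout (specifically "mountain amber shield scout"); the modifier is "island meadow hook".
Inside "island meadow hook": head "hook" (specifically "meadow hook"), modifier "island".
Inside "meadow hook": head "hook", modifier "meadow".
Inside "mountain amber shield scout": head "scout", modifier "mountain amber shield".
Inside "mountain amber shield": head "shield", modifier "mountain amber".
Inside "mountain amber": head "amber", modifier "mountain".
So the structure is [[island [meadow hook]] [[[mountain amber] shield] scout]].

[[island [meadow hook]] [[[mountain amber] shield] scout]]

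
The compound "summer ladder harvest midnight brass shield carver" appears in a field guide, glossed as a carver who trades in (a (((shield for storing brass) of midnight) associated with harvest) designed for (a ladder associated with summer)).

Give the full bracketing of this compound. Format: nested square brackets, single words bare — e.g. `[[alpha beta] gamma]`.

Whole compound: head "carver", modifier "summer ladder harvest midnight brass shield".
"summer ladder harvest midnight brass shield" → head "shield" (specifically "harvest midnight brass shield"), modifier "summer ladder".
"summer ladder" → head "ladder", modifier "summer".
"harvest midnight brass shield" → head "shield" (specifically "midnight brass shield"), modifier "harvest".
"midnight brass shield" → head "shield" (specifically "brass shield"), modifier "midnight".
"brass shield" → head "shield", modifier "brass".
Assembled: [[[summer ladder] [harvest [midnight [brass shield]]]] carver].

[[[summer ladder] [harvest [midnight [brass shield]]]] carver]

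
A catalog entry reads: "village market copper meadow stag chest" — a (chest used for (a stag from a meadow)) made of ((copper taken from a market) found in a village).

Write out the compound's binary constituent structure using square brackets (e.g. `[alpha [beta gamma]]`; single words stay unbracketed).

[[village [market copper]] [[meadow stag] chest]]

At the top level: head "chest" (specifically "meadow stag chest"); modifier "village market copper".
Inside "village market copper": head "copper" (specifically "market copper"), modifier "village".
Inside "market copper": head "copper", modifier "market".
Inside "meadow stag chest": head "chest", modifier "meadow stag".
Inside "meadow stag": head "stag", modifier "meadow".
Assembled: [[village [market copper]] [[meadow stag] chest]].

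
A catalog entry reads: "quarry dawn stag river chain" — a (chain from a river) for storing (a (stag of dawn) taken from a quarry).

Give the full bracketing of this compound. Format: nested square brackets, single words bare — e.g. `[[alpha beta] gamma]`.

[[quarry [dawn stag]] [river chain]]

Overall it is a kind of chain (specifically "river chain"); the modifier is "quarry dawn stag".
"quarry dawn stag" → head "stag" (specifically "dawn stag"), modifier "quarry".
"dawn stag" → head "stag", modifier "dawn".
"river chain" → head "chain", modifier "river".
So the structure is [[quarry [dawn stag]] [river chain]].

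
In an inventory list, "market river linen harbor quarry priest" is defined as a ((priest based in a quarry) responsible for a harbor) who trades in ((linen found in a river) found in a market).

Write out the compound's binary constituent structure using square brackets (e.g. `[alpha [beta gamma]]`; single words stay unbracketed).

Overall it is a kind of priest (specifically "harbor quarry priest"); the modifier is "market river linen".
"market river linen" → head "linen" (specifically "river linen"), modifier "market".
"river linen" → head "linen", modifier "river".
"harbor quarry priest" → head "priest" (specifically "quarry priest"), modifier "harbor".
"quarry priest" → head "priest", modifier "quarry".
So the structure is [[market [river linen]] [harbor [quarry priest]]].

[[market [river linen]] [harbor [quarry priest]]]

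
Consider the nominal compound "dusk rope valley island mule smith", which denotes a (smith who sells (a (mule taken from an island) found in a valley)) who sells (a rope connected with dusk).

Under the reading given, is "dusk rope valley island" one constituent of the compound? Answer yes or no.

no

The top-level split is [dusk rope] [valley island mule smith]; the full structure is [[dusk rope] [[valley [island mule]] smith]].
"dusk rope valley island" straddles a constituent boundary, so it is not a single unit.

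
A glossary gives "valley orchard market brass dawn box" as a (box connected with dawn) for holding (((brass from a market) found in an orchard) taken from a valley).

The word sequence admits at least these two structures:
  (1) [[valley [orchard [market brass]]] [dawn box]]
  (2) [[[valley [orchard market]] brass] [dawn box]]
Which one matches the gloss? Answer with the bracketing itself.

[[valley [orchard [market brass]]] [dawn box]]

The paraphrase's head is the "box" part ("dawn box"); its modifier is "valley orchard market brass".
That top-level split, carried through the inner groups, gives [[valley [orchard [market brass]]] [dawn box]].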